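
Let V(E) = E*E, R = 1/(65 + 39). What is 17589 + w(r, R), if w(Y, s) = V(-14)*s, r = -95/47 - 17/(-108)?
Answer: 457363/26 ≈ 17591.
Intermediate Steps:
r = -9461/5076 (r = -95*1/47 - 17*(-1/108) = -95/47 + 17/108 = -9461/5076 ≈ -1.8639)
R = 1/104 ≈ 0.0096154
V(E) = E²
w(Y, s) = 196*s (w(Y, s) = (-14)²*s = 196*s)
17589 + w(r, R) = 17589 + 196*(1/104) = 17589 + 49/26 = 457363/26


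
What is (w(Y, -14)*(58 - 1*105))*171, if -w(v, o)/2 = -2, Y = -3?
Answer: -32148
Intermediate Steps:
w(v, o) = 4 (w(v, o) = -2*(-2) = 4)
(w(Y, -14)*(58 - 1*105))*171 = (4*(58 - 1*105))*171 = (4*(58 - 105))*171 = (4*(-47))*171 = -188*171 = -32148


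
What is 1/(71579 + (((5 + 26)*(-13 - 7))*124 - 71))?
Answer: -1/5372 ≈ -0.00018615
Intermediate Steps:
1/(71579 + (((5 + 26)*(-13 - 7))*124 - 71)) = 1/(71579 + ((31*(-20))*124 - 71)) = 1/(71579 + (-620*124 - 71)) = 1/(71579 + (-76880 - 71)) = 1/(71579 - 76951) = 1/(-5372) = -1/5372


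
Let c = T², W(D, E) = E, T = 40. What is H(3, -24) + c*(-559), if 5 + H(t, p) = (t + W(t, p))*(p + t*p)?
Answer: -892389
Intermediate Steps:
c = 1600 (c = 40² = 1600)
H(t, p) = -5 + (p + t)*(p + p*t) (H(t, p) = -5 + (t + p)*(p + t*p) = -5 + (p + t)*(p + p*t))
H(3, -24) + c*(-559) = (-5 + (-24)² - 24*3 - 24*3² + 3*(-24)²) + 1600*(-559) = (-5 + 576 - 72 - 24*9 + 3*576) - 894400 = (-5 + 576 - 72 - 216 + 1728) - 894400 = 2011 - 894400 = -892389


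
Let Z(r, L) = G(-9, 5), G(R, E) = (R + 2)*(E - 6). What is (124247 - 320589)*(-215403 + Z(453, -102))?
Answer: 42291281432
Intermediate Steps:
G(R, E) = (-6 + E)*(2 + R) (G(R, E) = (2 + R)*(-6 + E) = (-6 + E)*(2 + R))
Z(r, L) = 7 (Z(r, L) = -12 - 6*(-9) + 2*5 + 5*(-9) = -12 + 54 + 10 - 45 = 7)
(124247 - 320589)*(-215403 + Z(453, -102)) = (124247 - 320589)*(-215403 + 7) = -196342*(-215396) = 42291281432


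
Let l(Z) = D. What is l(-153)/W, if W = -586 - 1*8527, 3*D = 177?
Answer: -59/9113 ≈ -0.0064743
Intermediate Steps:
D = 59 (D = (1/3)*177 = 59)
l(Z) = 59
W = -9113 (W = -586 - 8527 = -9113)
l(-153)/W = 59/(-9113) = 59*(-1/9113) = -59/9113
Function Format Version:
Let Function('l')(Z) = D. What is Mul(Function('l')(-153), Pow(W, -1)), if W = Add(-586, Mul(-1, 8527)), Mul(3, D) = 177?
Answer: Rational(-59, 9113) ≈ -0.0064743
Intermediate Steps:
D = 59 (D = Mul(Rational(1, 3), 177) = 59)
Function('l')(Z) = 59
W = -9113 (W = Add(-586, -8527) = -9113)
Mul(Function('l')(-153), Pow(W, -1)) = Mul(59, Pow(-9113, -1)) = Mul(59, Rational(-1, 9113)) = Rational(-59, 9113)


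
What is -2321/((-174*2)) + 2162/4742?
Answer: 5879279/825108 ≈ 7.1255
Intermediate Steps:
-2321/((-174*2)) + 2162/4742 = -2321/(-348) + 2162*(1/4742) = -2321*(-1/348) + 1081/2371 = 2321/348 + 1081/2371 = 5879279/825108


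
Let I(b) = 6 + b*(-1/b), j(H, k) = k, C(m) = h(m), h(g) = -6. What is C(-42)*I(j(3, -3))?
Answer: -30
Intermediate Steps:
C(m) = -6
I(b) = 5 (I(b) = 6 - 1 = 5)
C(-42)*I(j(3, -3)) = -6*5 = -30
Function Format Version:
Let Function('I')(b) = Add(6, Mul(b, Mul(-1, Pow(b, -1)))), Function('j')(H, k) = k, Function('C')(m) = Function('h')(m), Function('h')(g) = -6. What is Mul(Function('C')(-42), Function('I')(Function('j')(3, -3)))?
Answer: -30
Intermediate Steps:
Function('C')(m) = -6
Function('I')(b) = 5 (Function('I')(b) = Add(6, -1) = 5)
Mul(Function('C')(-42), Function('I')(Function('j')(3, -3))) = Mul(-6, 5) = -30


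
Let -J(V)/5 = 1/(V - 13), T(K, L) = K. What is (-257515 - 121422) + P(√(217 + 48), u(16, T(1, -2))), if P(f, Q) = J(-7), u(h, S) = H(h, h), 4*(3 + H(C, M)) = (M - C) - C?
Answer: -1515747/4 ≈ -3.7894e+5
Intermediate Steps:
H(C, M) = -3 - C/2 + M/4 (H(C, M) = -3 + ((M - C) - C)/4 = -3 + (M - 2*C)/4 = -3 + (-C/2 + M/4) = -3 - C/2 + M/4)
u(h, S) = -3 - h/4 (u(h, S) = -3 - h/2 + h/4 = -3 - h/4)
J(V) = -5/(-13 + V) (J(V) = -5/(V - 13) = -5/(-13 + V))
P(f, Q) = ¼ (P(f, Q) = -5/(-13 - 7) = -5/(-20) = -5*(-1/20) = ¼)
(-257515 - 121422) + P(√(217 + 48), u(16, T(1, -2))) = (-257515 - 121422) + ¼ = -378937 + ¼ = -1515747/4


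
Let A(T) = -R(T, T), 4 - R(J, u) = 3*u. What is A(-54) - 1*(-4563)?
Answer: 4397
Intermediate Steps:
R(J, u) = 4 - 3*u
A(T) = -4 + 3*T (A(T) = -(4 - 3*T) = -4 + 3*T)
A(-54) - 1*(-4563) = (-4 + 3*(-54)) - 1*(-4563) = (-4 - 162) + 4563 = -166 + 4563 = 4397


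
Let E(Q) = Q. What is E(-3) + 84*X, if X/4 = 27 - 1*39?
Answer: -4035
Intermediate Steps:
X = -48 (X = 4*(27 - 1*39) = 4*(27 - 39) = 4*(-12) = -48)
E(-3) + 84*X = -3 + 84*(-48) = -3 - 4032 = -4035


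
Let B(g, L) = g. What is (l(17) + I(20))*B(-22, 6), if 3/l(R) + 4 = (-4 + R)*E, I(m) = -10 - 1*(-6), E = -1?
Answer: 1562/17 ≈ 91.882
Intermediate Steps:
I(m) = -4 (I(m) = -10 + 6 = -4)
l(R) = -3/R (l(R) = 3/(-4 + (-4 + R)*(-1)) = 3/(-4 + (4 - R)) = 3/((-R)) = 3*(-1/R) = -3/R)
(l(17) + I(20))*B(-22, 6) = (-3/17 - 4)*(-22) = -71/17*(-22) = 1562/17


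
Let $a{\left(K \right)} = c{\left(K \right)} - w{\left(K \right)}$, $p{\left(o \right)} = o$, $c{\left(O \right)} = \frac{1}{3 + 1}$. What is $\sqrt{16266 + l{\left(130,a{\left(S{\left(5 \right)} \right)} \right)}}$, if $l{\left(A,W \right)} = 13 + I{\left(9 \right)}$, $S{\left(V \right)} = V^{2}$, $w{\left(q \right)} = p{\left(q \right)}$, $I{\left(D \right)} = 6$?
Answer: $\sqrt{16285} \approx 127.61$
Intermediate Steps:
$c{\left(O \right)} = \frac{1}{4}$
$w{\left(q \right)} = q$
$a{\left(K \right)} = \frac{1}{4} - K$
$l{\left(A,W \right)} = 19$ ($l{\left(A,W \right)} = 13 + 6 = 19$)
$\sqrt{16266 + l{\left(130,a{\left(S{\left(5 \right)} \right)} \right)}} = \sqrt{16266 + 19} = \sqrt{16285}$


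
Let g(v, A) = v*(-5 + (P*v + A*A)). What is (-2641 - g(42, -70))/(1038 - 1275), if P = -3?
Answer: 202939/237 ≈ 856.28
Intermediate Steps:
g(v, A) = v*(-5 + A**2 - 3*v) (g(v, A) = v*(-5 + (-3*v + A*A)) = v*(-5 + (-3*v + A**2)) = v*(-5 + (A**2 - 3*v)) = v*(-5 + A**2 - 3*v))
(-2641 - g(42, -70))/(1038 - 1275) = (-2641 - 42*(-5 + (-70)**2 - 3*42))/(1038 - 1275) = (-2641 - 42*(-5 + 4900 - 126))/(-237) = (-2641 - 42*4769)*(-1/237) = (-2641 - 1*200298)*(-1/237) = (-2641 - 200298)*(-1/237) = -202939*(-1/237) = 202939/237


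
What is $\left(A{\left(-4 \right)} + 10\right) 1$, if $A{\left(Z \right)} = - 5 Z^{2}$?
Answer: $-70$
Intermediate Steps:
$\left(A{\left(-4 \right)} + 10\right) 1 = \left(- 5 \left(-4\right)^{2} + 10\right) 1 = \left(\left(-5\right) 16 + 10\right) 1 = \left(-80 + 10\right) 1 = \left(-70\right) 1 = -70$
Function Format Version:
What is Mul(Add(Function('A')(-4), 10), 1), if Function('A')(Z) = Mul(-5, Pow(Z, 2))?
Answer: -70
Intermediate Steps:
Mul(Add(Function('A')(-4), 10), 1) = Mul(Add(Mul(-5, Pow(-4, 2)), 10), 1) = Mul(Add(Mul(-5, 16), 10), 1) = Mul(Add(-80, 10), 1) = Mul(-70, 1) = -70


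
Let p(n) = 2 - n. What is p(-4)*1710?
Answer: 10260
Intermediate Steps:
p(-4)*1710 = (2 - 1*(-4))*1710 = (2 + 4)*1710 = 6*1710 = 10260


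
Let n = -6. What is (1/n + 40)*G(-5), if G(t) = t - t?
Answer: 0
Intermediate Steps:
G(t) = 0
(1/n + 40)*G(-5) = (1/(-6) + 40)*0 = (-⅙ + 40)*0 = (239/6)*0 = 0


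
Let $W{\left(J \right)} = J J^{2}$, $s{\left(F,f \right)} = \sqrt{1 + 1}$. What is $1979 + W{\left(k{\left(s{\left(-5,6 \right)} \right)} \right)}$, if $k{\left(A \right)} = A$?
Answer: $1979 + 2 \sqrt{2} \approx 1981.8$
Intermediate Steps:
$s{\left(F,f \right)} = \sqrt{2}$
$W{\left(J \right)} = J^{3}$
$1979 + W{\left(k{\left(s{\left(-5,6 \right)} \right)} \right)} = 1979 + \left(\sqrt{2}\right)^{3} = 1979 + 2 \sqrt{2}$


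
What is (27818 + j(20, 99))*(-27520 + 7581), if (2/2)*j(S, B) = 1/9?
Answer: -4991987857/9 ≈ -5.5466e+8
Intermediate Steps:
j(S, B) = 1/9
(27818 + j(20, 99))*(-27520 + 7581) = (27818 + 1/9)*(-27520 + 7581) = (250363/9)*(-19939) = -4991987857/9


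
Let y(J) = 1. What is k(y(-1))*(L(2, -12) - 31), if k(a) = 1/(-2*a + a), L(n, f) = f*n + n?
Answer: 53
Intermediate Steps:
L(n, f) = n + f*n
k(a) = -1/a (k(a) = 1/(-a) = -1/a)
k(y(-1))*(L(2, -12) - 31) = (-1/1)*(2*(1 - 12) - 31) = (-1*1)*(2*(-11) - 31) = -(-22 - 31) = -1*(-53) = 53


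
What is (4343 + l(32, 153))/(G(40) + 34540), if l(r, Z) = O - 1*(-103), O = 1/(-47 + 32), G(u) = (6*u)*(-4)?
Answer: 66689/503700 ≈ 0.13240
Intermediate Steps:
G(u) = -24*u
O = -1/15 (O = 1/(-15) = -1/15 ≈ -0.066667)
l(r, Z) = 1544/15 (l(r, Z) = -1/15 - 1*(-103) = -1/15 + 103 = 1544/15)
(4343 + l(32, 153))/(G(40) + 34540) = (4343 + 1544/15)/(-24*40 + 34540) = 66689/(15*(-960 + 34540)) = (66689/15)/33580 = (66689/15)*(1/33580) = 66689/503700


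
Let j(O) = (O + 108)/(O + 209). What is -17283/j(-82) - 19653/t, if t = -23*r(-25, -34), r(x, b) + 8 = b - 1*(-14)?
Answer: -707026491/8372 ≈ -84451.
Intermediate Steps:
r(x, b) = 6 + b (r(x, b) = -8 + (b - 1*(-14)) = -8 + (b + 14) = -8 + (14 + b) = 6 + b)
t = 644 (t = -23*(6 - 34) = -23*(-28) = 644)
j(O) = (108 + O)/(209 + O)
-17283/j(-82) - 19653/t = -17283*(209 - 82)/(108 - 82) - 19653/644 = -17283/(26/127) - 19653*1/644 = -17283/((1/127)*26) - 19653/644 = -17283/26/127 - 19653/644 = -17283*127/26 - 19653/644 = -2194941/26 - 19653/644 = -707026491/8372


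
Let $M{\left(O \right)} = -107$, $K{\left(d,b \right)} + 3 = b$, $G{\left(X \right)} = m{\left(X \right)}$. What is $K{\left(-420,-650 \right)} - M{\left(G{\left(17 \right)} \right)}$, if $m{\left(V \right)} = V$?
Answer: $-546$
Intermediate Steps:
$G{\left(X \right)} = X$
$K{\left(d,b \right)} = -3 + b$
$K{\left(-420,-650 \right)} - M{\left(G{\left(17 \right)} \right)} = \left(-3 - 650\right) - -107 = -653 + 107 = -546$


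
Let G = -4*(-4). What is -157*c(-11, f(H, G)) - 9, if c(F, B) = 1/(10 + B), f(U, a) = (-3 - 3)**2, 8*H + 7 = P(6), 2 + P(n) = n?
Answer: -571/46 ≈ -12.413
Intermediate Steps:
G = 16
P(n) = -2 + n
H = -3/8 (H = -7/8 + (-2 + 6)/8 = -7/8 + (1/8)*4 = -7/8 + 1/2 = -3/8 ≈ -0.37500)
f(U, a) = 36 (f(U, a) = (-6)**2 = 36)
-157*c(-11, f(H, G)) - 9 = -157/(10 + 36) - 9 = -157/46 - 9 = -571/46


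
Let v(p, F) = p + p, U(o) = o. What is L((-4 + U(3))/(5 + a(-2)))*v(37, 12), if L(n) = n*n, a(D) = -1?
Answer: 37/8 ≈ 4.6250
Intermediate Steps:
v(p, F) = 2*p
L(n) = n²
L((-4 + U(3))/(5 + a(-2)))*v(37, 12) = ((-4 + 3)/(5 - 1))²*(2*37) = (-1/4)²*74 = (-1*¼)²*74 = (-¼)²*74 = (1/16)*74 = 37/8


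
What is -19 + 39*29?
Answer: 1112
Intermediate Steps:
-19 + 39*29 = -19 + 1131 = 1112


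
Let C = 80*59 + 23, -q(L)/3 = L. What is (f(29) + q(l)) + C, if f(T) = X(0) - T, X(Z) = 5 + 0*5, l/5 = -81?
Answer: 5934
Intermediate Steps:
l = -405 (l = 5*(-81) = -405)
q(L) = -3*L
X(Z) = 5 (X(Z) = 5 + 0 = 5)
C = 4743 (C = 4720 + 23 = 4743)
f(T) = 5 - T
(f(29) + q(l)) + C = ((5 - 1*29) - 3*(-405)) + 4743 = ((5 - 29) + 1215) + 4743 = (-24 + 1215) + 4743 = 1191 + 4743 = 5934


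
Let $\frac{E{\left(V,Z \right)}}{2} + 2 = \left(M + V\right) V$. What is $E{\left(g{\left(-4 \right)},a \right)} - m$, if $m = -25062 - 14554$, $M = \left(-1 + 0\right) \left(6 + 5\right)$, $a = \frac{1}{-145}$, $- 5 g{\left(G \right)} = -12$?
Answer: $\frac{989268}{25} \approx 39571.0$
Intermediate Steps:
$g{\left(G \right)} = \frac{12}{5}$ ($g{\left(G \right)} = \left(- \frac{1}{5}\right) \left(-12\right) = \frac{12}{5}$)
$a = - \frac{1}{145} \approx -0.0068966$
$M = -11$ ($M = \left(-1\right) 11 = -11$)
$m = -39616$
$E{\left(V,Z \right)} = -4 + 2 V \left(-11 + V\right)$ ($E{\left(V,Z \right)} = -4 + 2 \left(-11 + V\right) V = -4 + 2 V \left(-11 + V\right)$)
$E{\left(g{\left(-4 \right)},a \right)} - m = \left(-4 - \frac{264}{5} + 2 \left(\frac{12}{5}\right)^{2}\right) - -39616 = \left(-4 - \frac{264}{5} + 2 \cdot \frac{144}{25}\right) + 39616 = \left(-4 - \frac{264}{5} + \frac{288}{25}\right) + 39616 = - \frac{1132}{25} + 39616 = \frac{989268}{25}$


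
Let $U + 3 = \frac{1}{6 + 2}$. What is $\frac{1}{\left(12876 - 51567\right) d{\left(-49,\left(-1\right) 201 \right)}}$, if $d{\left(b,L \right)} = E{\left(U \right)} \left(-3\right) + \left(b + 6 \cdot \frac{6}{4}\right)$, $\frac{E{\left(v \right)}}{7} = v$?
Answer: $- \frac{8}{6306633} \approx -1.2685 \cdot 10^{-6}$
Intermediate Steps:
$U = - \frac{23}{8}$ ($U = -3 + \frac{1}{6 + 2} = -3 + \frac{1}{8} = - \frac{23}{8} \approx -2.875$)
$E{\left(v \right)} = 7 v$
$d{\left(b,L \right)} = \frac{555}{8} + b$ ($d{\left(b,L \right)} = 7 \left(- \frac{23}{8}\right) \left(-3\right) + \left(b + 6 \cdot \frac{6}{4}\right) = \left(- \frac{161}{8}\right) \left(-3\right) + \left(b + 6 \cdot 6 \cdot \frac{1}{4}\right) = \frac{483}{8} + \left(b + 6 \cdot \frac{3}{2}\right) = \frac{483}{8} + \left(b + 9\right) = \frac{483}{8} + \left(9 + b\right) = \frac{555}{8} + b$)
$\frac{1}{\left(12876 - 51567\right) d{\left(-49,\left(-1\right) 201 \right)}} = \frac{1}{\left(12876 - 51567\right) \left(\frac{555}{8} - 49\right)} = \frac{1}{\left(-38691\right) \frac{163}{8}} = \left(- \frac{1}{38691}\right) \frac{8}{163} = - \frac{8}{6306633}$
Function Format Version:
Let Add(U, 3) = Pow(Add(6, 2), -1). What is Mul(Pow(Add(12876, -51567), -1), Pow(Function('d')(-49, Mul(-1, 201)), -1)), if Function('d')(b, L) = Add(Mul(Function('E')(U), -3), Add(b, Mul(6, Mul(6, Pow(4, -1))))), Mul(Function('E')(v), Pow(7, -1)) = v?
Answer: Rational(-8, 6306633) ≈ -1.2685e-6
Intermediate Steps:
U = Rational(-23, 8) (U = Add(-3, Pow(Add(6, 2), -1)) = Add(-3, Pow(8, -1)) = Add(-3, Rational(1, 8)) = Rational(-23, 8) ≈ -2.8750)
Function('E')(v) = Mul(7, v)
Function('d')(b, L) = Add(Rational(555, 8), b) (Function('d')(b, L) = Add(Mul(Mul(7, Rational(-23, 8)), -3), Add(b, Mul(6, Mul(6, Pow(4, -1))))) = Add(Mul(Rational(-161, 8), -3), Add(b, Mul(6, Mul(6, Rational(1, 4))))) = Add(Rational(483, 8), Add(b, Mul(6, Rational(3, 2)))) = Add(Rational(483, 8), Add(b, 9)) = Add(Rational(483, 8), Add(9, b)) = Add(Rational(555, 8), b))
Mul(Pow(Add(12876, -51567), -1), Pow(Function('d')(-49, Mul(-1, 201)), -1)) = Mul(Pow(Add(12876, -51567), -1), Pow(Add(Rational(555, 8), -49), -1)) = Mul(Pow(-38691, -1), Pow(Rational(163, 8), -1)) = Mul(Rational(-1, 38691), Rational(8, 163)) = Rational(-8, 6306633)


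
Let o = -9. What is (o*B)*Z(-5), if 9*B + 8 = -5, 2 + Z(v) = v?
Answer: -91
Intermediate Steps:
Z(v) = -2 + v
B = -13/9 (B = -8/9 + (⅑)*(-5) = -8/9 - 5/9 = -13/9 ≈ -1.4444)
(o*B)*Z(-5) = (-9*(-13/9))*(-2 - 5) = 13*(-7) = -91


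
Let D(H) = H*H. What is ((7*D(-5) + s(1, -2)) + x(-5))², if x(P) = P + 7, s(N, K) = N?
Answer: 31684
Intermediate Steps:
D(H) = H²
x(P) = 7 + P
((7*D(-5) + s(1, -2)) + x(-5))² = ((7*(-5)² + 1) + (7 - 5))² = ((7*25 + 1) + 2)² = ((175 + 1) + 2)² = (176 + 2)² = 178² = 31684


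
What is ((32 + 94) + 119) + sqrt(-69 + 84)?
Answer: 245 + sqrt(15) ≈ 248.87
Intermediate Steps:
((32 + 94) + 119) + sqrt(-69 + 84) = (126 + 119) + sqrt(15) = 245 + sqrt(15)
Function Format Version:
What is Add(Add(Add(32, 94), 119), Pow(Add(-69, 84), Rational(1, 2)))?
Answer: Add(245, Pow(15, Rational(1, 2))) ≈ 248.87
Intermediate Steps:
Add(Add(Add(32, 94), 119), Pow(Add(-69, 84), Rational(1, 2))) = Add(Add(126, 119), Pow(15, Rational(1, 2))) = Add(245, Pow(15, Rational(1, 2)))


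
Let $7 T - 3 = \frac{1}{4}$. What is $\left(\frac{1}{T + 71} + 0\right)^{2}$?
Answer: $\frac{784}{4004001} \approx 0.0001958$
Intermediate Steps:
$T = \frac{13}{28}$ ($T = \frac{3}{7} + \frac{1}{7 \cdot 4} = \frac{3}{7} + \frac{1}{7} \cdot \frac{1}{4} = \frac{3}{7} + \frac{1}{28} = \frac{13}{28} \approx 0.46429$)
$\left(\frac{1}{T + 71} + 0\right)^{2} = \left(\frac{1}{\frac{13}{28} + 71} + 0\right)^{2} = \left(\frac{1}{\frac{2001}{28}} + 0\right)^{2} = \left(\frac{28}{2001} + 0\right)^{2} = \left(\frac{28}{2001}\right)^{2} = \frac{784}{4004001}$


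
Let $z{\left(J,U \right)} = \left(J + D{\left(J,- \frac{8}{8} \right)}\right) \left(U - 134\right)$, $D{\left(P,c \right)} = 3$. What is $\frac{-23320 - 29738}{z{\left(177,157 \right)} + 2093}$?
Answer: $- \frac{53058}{6233} \approx -8.5124$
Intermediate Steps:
$z{\left(J,U \right)} = \left(-134 + U\right) \left(3 + J\right)$ ($z{\left(J,U \right)} = \left(J + 3\right) \left(U - 134\right) = \left(3 + J\right) \left(-134 + U\right) = \left(-134 + U\right) \left(3 + J\right)$)
$\frac{-23320 - 29738}{z{\left(177,157 \right)} + 2093} = \frac{-23320 - 29738}{\left(-402 - 23718 + 3 \cdot 157 + 177 \cdot 157\right) + 2093} = - \frac{53058}{\left(-402 - 23718 + 471 + 27789\right) + 2093} = - \frac{53058}{4140 + 2093} = - \frac{53058}{6233}$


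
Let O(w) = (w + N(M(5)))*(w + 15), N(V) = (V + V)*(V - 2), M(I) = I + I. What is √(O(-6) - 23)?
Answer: √1363 ≈ 36.919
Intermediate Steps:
M(I) = 2*I
N(V) = 2*V*(-2 + V) (N(V) = (2*V)*(-2 + V) = 2*V*(-2 + V))
O(w) = (15 + w)*(160 + w) (O(w) = (w + 2*(2*5)*(-2 + 2*5))*(w + 15) = (w + 2*10*(-2 + 10))*(15 + w) = (w + 2*10*8)*(15 + w) = (w + 160)*(15 + w) = (160 + w)*(15 + w) = (15 + w)*(160 + w))
√(O(-6) - 23) = √((2400 + (-6)² + 175*(-6)) - 23) = √((2400 + 36 - 1050) - 23) = √(1386 - 23) = √1363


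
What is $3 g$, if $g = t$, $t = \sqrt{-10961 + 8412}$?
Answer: $3 i \sqrt{2549} \approx 151.46 i$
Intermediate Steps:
$t = i \sqrt{2549}$ ($t = \sqrt{-2549} = i \sqrt{2549} \approx 50.488 i$)
$g = i \sqrt{2549} \approx 50.488 i$
$3 g = 3 i \sqrt{2549}$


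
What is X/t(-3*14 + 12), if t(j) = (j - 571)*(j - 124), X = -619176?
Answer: -309588/46277 ≈ -6.6899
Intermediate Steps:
t(j) = (-571 + j)*(-124 + j)
X/t(-3*14 + 12) = -619176/(70804 + (-3*14 + 12)² - 695*(-3*14 + 12)) = -619176/(70804 + (-42 + 12)² - 695*(-42 + 12)) = -619176/(70804 + (-30)² - 695*(-30)) = -619176/(70804 + 900 + 20850) = -619176/92554 = -619176*1/92554 = -309588/46277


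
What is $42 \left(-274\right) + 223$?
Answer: $-11285$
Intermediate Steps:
$42 \left(-274\right) + 223 = -11508 + 223 = -11285$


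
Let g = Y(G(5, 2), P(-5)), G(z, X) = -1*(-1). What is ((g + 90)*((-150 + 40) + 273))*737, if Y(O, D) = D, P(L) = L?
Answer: 10211135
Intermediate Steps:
G(z, X) = 1
g = -5
((g + 90)*((-150 + 40) + 273))*737 = ((-5 + 90)*((-150 + 40) + 273))*737 = (85*(-110 + 273))*737 = (85*163)*737 = 13855*737 = 10211135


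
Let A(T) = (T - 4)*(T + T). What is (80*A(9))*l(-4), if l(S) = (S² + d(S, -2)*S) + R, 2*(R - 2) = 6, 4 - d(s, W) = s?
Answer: -79200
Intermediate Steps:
d(s, W) = 4 - s
R = 5 (R = 2 + (½)*6 = 2 + 3 = 5)
A(T) = 2*T*(-4 + T) (A(T) = (-4 + T)*(2*T) = 2*T*(-4 + T))
l(S) = 5 + S² + S*(4 - S) (l(S) = (S² + (4 - S)*S) + 5 = (S² + S*(4 - S)) + 5 = 5 + S² + S*(4 - S))
(80*A(9))*l(-4) = (80*(2*9*(-4 + 9)))*(5 + 4*(-4)) = (80*(2*9*5))*(5 - 16) = (80*90)*(-11) = 7200*(-11) = -79200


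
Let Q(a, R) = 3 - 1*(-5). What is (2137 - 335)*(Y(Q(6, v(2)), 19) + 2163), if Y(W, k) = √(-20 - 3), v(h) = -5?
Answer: 3897726 + 1802*I*√23 ≈ 3.8977e+6 + 8642.1*I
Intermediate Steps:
Q(a, R) = 8 (Q(a, R) = 3 + 5 = 8)
Y(W, k) = I*√23 (Y(W, k) = √(-23) = I*√23)
(2137 - 335)*(Y(Q(6, v(2)), 19) + 2163) = (2137 - 335)*(I*√23 + 2163) = 1802*(2163 + I*√23) = 3897726 + 1802*I*√23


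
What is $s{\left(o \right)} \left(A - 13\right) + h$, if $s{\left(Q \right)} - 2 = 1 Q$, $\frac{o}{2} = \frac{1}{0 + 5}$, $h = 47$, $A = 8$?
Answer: $35$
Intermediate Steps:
$o = \frac{2}{5}$ ($o = \frac{2}{0 + 5} = \frac{2}{5} \approx 0.4$)
$s{\left(Q \right)} = 2 + Q$ ($s{\left(Q \right)} = 2 + 1 Q = 2 + Q$)
$s{\left(o \right)} \left(A - 13\right) + h = \left(2 + \frac{2}{5}\right) \left(8 - 13\right) + 47 = \frac{12 \left(8 - 13\right)}{5} + 47 = \frac{12}{5} \left(-5\right) + 47 = -12 + 47 = 35$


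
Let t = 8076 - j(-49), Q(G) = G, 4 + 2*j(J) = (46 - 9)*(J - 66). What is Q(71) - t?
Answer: -20269/2 ≈ -10135.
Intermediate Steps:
j(J) = -1223 + 37*J/2 (j(J) = -2 + ((46 - 9)*(J - 66))/2 = -2 + (37*(-66 + J))/2 = -2 + (-2442 + 37*J)/2 = -2 + (-1221 + 37*J/2) = -1223 + 37*J/2)
t = 20411/2 (t = 8076 - (-1223 + (37/2)*(-49)) = 8076 - (-1223 - 1813/2) = 8076 - 1*(-4259/2) = 8076 + 4259/2 = 20411/2 ≈ 10206.)
Q(71) - t = 71 - 1*20411/2 = 71 - 20411/2 = -20269/2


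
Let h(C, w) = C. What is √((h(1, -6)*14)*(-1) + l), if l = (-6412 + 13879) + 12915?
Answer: 4*√1273 ≈ 142.72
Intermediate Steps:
l = 20382 (l = 7467 + 12915 = 20382)
√((h(1, -6)*14)*(-1) + l) = √((1*14)*(-1) + 20382) = √(14*(-1) + 20382) = √(-14 + 20382) = √20368 = 4*√1273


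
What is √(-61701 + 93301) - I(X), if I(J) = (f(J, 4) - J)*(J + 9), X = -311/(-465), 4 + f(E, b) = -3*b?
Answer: 34848496/216225 + 20*√79 ≈ 338.93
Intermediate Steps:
f(E, b) = -4 - 3*b
X = 311/465 (X = -311*(-1/465) = 311/465 ≈ 0.66882)
I(J) = (-16 - J)*(9 + J) (I(J) = ((-4 - 3*4) - J)*(J + 9) = ((-4 - 12) - J)*(9 + J) = (-16 - J)*(9 + J))
√(-61701 + 93301) - I(X) = √(-61701 + 93301) - (-144 - (311/465)² - 25*311/465) = √31600 - (-144 - 1*96721/216225 - 1555/93) = 20*√79 - (-144 - 96721/216225 - 1555/93) = 20*√79 - 1*(-34848496/216225) = 20*√79 + 34848496/216225 = 34848496/216225 + 20*√79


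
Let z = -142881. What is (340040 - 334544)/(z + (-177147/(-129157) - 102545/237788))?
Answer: -168793067999136/4388130209180525 ≈ -0.038466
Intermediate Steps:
(340040 - 334544)/(z + (-177147/(-129157) - 102545/237788)) = (340040 - 334544)/(-142881 + (-177147/(-129157) - 102545/237788)) = 5496/(-142881 + (-177147*(-1/129157) - 102545*1/237788)) = 5496/(-142881 + (177147/129157 - 102545/237788)) = 5496/(-142881 + 28879026271/30711984716) = 5496/(-4388130209180525/30711984716) = 5496*(-30711984716/4388130209180525) = -168793067999136/4388130209180525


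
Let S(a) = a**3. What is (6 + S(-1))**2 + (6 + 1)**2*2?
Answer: 123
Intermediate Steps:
(6 + S(-1))**2 + (6 + 1)**2*2 = (6 + (-1)**3)**2 + (6 + 1)**2*2 = (6 - 1)**2 + 7**2*2 = 5**2 + 49*2 = 25 + 98 = 123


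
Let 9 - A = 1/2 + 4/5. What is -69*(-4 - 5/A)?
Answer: 24702/77 ≈ 320.81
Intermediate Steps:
A = 77/10 (A = 9 - (1/2 + 4/5) = 9 - (1*(½) + 4*(⅕)) = 9 - (½ + ⅘) = 9 - 1*13/10 = 9 - 13/10 = 77/10 ≈ 7.7000)
-69*(-4 - 5/A) = -69*(-4 - 5/77/10) = -69*(-4 - 5*10/77) = -69*(-4 - 50/77) = -69*(-358/77) = 24702/77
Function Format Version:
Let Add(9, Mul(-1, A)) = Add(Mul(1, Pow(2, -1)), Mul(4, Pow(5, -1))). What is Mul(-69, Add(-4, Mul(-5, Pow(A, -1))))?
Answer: Rational(24702, 77) ≈ 320.81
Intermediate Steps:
A = Rational(77, 10) (A = Add(9, Mul(-1, Add(Mul(1, Pow(2, -1)), Mul(4, Pow(5, -1))))) = Add(9, Mul(-1, Add(Mul(1, Rational(1, 2)), Mul(4, Rational(1, 5))))) = Add(9, Mul(-1, Add(Rational(1, 2), Rational(4, 5)))) = Add(9, Mul(-1, Rational(13, 10))) = Add(9, Rational(-13, 10)) = Rational(77, 10) ≈ 7.7000)
Mul(-69, Add(-4, Mul(-5, Pow(A, -1)))) = Mul(-69, Add(-4, Mul(-5, Pow(Rational(77, 10), -1)))) = Mul(-69, Add(-4, Mul(-5, Rational(10, 77)))) = Mul(-69, Add(-4, Rational(-50, 77))) = Mul(-69, Rational(-358, 77)) = Rational(24702, 77)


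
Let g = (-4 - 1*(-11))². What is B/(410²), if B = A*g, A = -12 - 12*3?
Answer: -588/42025 ≈ -0.013992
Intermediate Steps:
g = 49 (g = (-4 + 11)² = 7² = 49)
A = -48 (A = -12 - 36 = -48)
B = -2352 (B = -48*49 = -2352)
B/(410²) = -2352/(410²) = -2352/168100 = -2352*1/168100 = -588/42025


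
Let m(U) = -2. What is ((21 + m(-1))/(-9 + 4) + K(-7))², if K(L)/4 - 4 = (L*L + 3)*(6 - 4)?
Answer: 4583881/25 ≈ 1.8336e+5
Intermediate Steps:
K(L) = 40 + 8*L² (K(L) = 16 + 4*((L*L + 3)*(6 - 4)) = 16 + 4*((L² + 3)*2) = 16 + 4*((3 + L²)*2) = 16 + 4*(6 + 2*L²) = 16 + (24 + 8*L²) = 40 + 8*L²)
((21 + m(-1))/(-9 + 4) + K(-7))² = ((21 - 2)/(-9 + 4) + (40 + 8*(-7)²))² = (19/(-5) + (40 + 8*49))² = (19*(-⅕) + (40 + 392))² = (-19/5 + 432)² = (2141/5)² = 4583881/25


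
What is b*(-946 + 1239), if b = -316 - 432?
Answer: -219164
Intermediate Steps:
b = -748
b*(-946 + 1239) = -748*(-946 + 1239) = -748*293 = -219164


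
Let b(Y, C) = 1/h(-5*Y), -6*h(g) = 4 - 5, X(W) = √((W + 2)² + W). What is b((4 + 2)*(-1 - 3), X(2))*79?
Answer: 474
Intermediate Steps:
X(W) = √(W + (2 + W)²) (X(W) = √((2 + W)² + W) = √(W + (2 + W)²))
h(g) = ⅙ (h(g) = -(4 - 5)/6 = -⅙*(-1) = ⅙)
b(Y, C) = 6 (b(Y, C) = 1/(⅙) = 6)
b((4 + 2)*(-1 - 3), X(2))*79 = 6*79 = 474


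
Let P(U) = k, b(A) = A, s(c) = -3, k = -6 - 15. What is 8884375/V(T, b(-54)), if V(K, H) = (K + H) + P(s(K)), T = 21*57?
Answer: 8884375/1122 ≈ 7918.3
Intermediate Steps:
k = -21
P(U) = -21
T = 1197
V(K, H) = -21 + H + K (V(K, H) = (K + H) - 21 = (H + K) - 21 = -21 + H + K)
8884375/V(T, b(-54)) = 8884375/(-21 - 54 + 1197) = 8884375/1122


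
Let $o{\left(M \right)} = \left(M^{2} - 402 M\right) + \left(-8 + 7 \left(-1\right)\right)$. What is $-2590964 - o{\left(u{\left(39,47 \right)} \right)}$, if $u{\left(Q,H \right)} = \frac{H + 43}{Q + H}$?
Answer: $- \frac{4789888856}{1849} \approx -2.5905 \cdot 10^{6}$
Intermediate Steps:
$u{\left(Q,H \right)} = \frac{43 + H}{H + Q}$
$o{\left(M \right)} = -15 + M^{2} - 402 M$ ($o{\left(M \right)} = \left(M^{2} - 402 M\right) - 15 = -15 + M^{2} - 402 M$)
$-2590964 - o{\left(u{\left(39,47 \right)} \right)} = -2590964 - \left(-15 + \left(\frac{43 + 47}{47 + 39}\right)^{2} - 402 \frac{43 + 47}{47 + 39}\right) = -2590964 - \left(-15 + \left(\frac{1}{86} \cdot 90\right)^{2} - 402 \cdot \frac{1}{86} \cdot 90\right) = -2590964 - \left(-15 + \left(\frac{45}{43}\right)^{2} - \frac{18090}{43}\right) = -2590964 - \left(-15 + \frac{2025}{1849} - \frac{18090}{43}\right) = -2590964 - - \frac{803580}{1849} = -2590964 + \frac{803580}{1849} = - \frac{4789888856}{1849}$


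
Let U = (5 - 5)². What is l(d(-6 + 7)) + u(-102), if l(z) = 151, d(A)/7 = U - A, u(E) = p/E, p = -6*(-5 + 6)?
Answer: 2568/17 ≈ 151.06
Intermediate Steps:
p = -6 (p = -6*1 = -6)
U = 0 (U = 0² = 0)
u(E) = -6/E
d(A) = -7*A (d(A) = 7*(0 - A) = 7*(-A) = -7*A)
l(d(-6 + 7)) + u(-102) = 151 - 6/(-102) = 151 - 6*(-1/102) = 151 + 1/17 = 2568/17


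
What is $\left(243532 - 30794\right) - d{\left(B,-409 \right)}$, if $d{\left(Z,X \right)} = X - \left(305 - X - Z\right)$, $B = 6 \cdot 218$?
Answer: $212553$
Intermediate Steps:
$B = 1308$
$d{\left(Z,X \right)} = -305 + Z + 2 X$ ($d{\left(Z,X \right)} = X - \left(305 - X - Z\right) = X + \left(-305 + X + Z\right) = -305 + Z + 2 X$)
$\left(243532 - 30794\right) - d{\left(B,-409 \right)} = \left(243532 - 30794\right) - \left(-305 + 1308 + 2 \left(-409\right)\right) = \left(243532 - 30794\right) - \left(-305 + 1308 - 818\right) = 212738 - 185 = 212553$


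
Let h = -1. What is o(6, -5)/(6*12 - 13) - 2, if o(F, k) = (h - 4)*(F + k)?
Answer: -123/59 ≈ -2.0847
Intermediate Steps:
o(F, k) = -5*F - 5*k (o(F, k) = (-1 - 4)*(F + k) = -5*(F + k) = -5*F - 5*k)
o(6, -5)/(6*12 - 13) - 2 = (-5*6 - 5*(-5))/(6*12 - 13) - 2 = (-30 + 25)/(72 - 13) - 2 = -5/59 - 2 = -123/59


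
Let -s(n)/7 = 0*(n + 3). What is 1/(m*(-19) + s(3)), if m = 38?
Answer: -1/722 ≈ -0.0013850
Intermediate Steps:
s(n) = 0 (s(n) = -0*(n + 3) = -0*(3 + n) = -7*0 = 0)
1/(m*(-19) + s(3)) = 1/(38*(-19) + 0) = 1/(-722 + 0) = 1/(-722) = -1/722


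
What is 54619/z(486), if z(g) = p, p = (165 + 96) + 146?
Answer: 54619/407 ≈ 134.20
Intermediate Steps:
p = 407 (p = 261 + 146 = 407)
z(g) = 407
54619/z(486) = 54619/407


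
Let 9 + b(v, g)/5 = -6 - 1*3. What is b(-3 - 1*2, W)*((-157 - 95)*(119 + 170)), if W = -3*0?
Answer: 6554520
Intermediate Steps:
W = 0
b(v, g) = -90 (b(v, g) = -45 + 5*(-6 - 1*3) = -45 + 5*(-6 - 3) = -45 + 5*(-9) = -45 - 45 = -90)
b(-3 - 1*2, W)*((-157 - 95)*(119 + 170)) = -90*(-157 - 95)*(119 + 170) = -(-22680)*289 = -90*(-72828) = 6554520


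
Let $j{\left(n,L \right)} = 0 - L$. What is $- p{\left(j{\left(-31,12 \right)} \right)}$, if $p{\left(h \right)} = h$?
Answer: $12$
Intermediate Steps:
$j{\left(n,L \right)} = - L$
$- p{\left(j{\left(-31,12 \right)} \right)} = - \left(-1\right) 12 = \left(-1\right) \left(-12\right) = 12$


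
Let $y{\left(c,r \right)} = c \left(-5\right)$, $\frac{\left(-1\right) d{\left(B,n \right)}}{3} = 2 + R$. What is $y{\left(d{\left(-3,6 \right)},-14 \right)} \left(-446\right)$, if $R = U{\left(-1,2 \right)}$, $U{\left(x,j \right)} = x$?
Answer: $-6690$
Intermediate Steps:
$R = -1$
$d{\left(B,n \right)} = -3$ ($d{\left(B,n \right)} = - 3 \left(2 - 1\right) = \left(-3\right) 1 = -3$)
$y{\left(c,r \right)} = - 5 c$
$y{\left(d{\left(-3,6 \right)},-14 \right)} \left(-446\right) = \left(-5\right) \left(-3\right) \left(-446\right) = 15 \left(-446\right) = -6690$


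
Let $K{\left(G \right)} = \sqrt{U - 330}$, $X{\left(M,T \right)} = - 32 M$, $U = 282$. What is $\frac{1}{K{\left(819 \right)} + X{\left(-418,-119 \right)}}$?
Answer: $\frac{836}{11182339} - \frac{i \sqrt{3}}{44729356} \approx 7.4761 \cdot 10^{-5} - 3.8723 \cdot 10^{-8} i$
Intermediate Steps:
$K{\left(G \right)} = 4 i \sqrt{3}$ ($K{\left(G \right)} = \sqrt{282 - 330} = \sqrt{-48} = 4 i \sqrt{3}$)
$\frac{1}{K{\left(819 \right)} + X{\left(-418,-119 \right)}} = \frac{1}{4 i \sqrt{3} - -13376} = \frac{1}{4 i \sqrt{3} + 13376} = \frac{1}{13376 + 4 i \sqrt{3}}$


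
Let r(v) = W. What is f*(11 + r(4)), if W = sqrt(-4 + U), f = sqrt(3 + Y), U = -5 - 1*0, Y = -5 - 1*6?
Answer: sqrt(2)*(-6 + 22*I) ≈ -8.4853 + 31.113*I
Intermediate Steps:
Y = -11 (Y = -5 - 6 = -11)
U = -5 (U = -5 + 0 = -5)
f = 2*I*sqrt(2) (f = sqrt(3 - 11) = sqrt(-8) = 2*I*sqrt(2) ≈ 2.8284*I)
W = 3*I (W = sqrt(-4 - 5) = sqrt(-9) = 3*I ≈ 3.0*I)
r(v) = 3*I
f*(11 + r(4)) = (2*I*sqrt(2))*(11 + 3*I) = 2*I*sqrt(2)*(11 + 3*I)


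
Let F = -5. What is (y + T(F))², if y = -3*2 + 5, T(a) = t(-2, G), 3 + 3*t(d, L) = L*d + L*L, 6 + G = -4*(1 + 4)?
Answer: 521284/9 ≈ 57920.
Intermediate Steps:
G = -26 (G = -6 - 4*(1 + 4) = -6 - 4*5 = -6 - 20 = -26)
t(d, L) = -1 + L²/3 + L*d/3 (t(d, L) = -1 + (L*d + L*L)/3 = -1 + (L*d + L²)/3 = -1 + (L² + L*d)/3 = -1 + (L²/3 + L*d/3) = -1 + L²/3 + L*d/3)
T(a) = 725/3 (T(a) = -1 + (⅓)*(-26)² + (⅓)*(-26)*(-2) = -1 + (⅓)*676 + 52/3 = -1 + 676/3 + 52/3 = 725/3)
y = -1 (y = -6 + 5 = -1)
(y + T(F))² = (-1 + 725/3)² = (722/3)² = 521284/9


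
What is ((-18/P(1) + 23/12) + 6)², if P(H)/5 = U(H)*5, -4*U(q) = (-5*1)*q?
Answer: 121242121/2250000 ≈ 53.885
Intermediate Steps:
U(q) = 5*q/4 (U(q) = -(-5*1)*q/4 = -(-5)*q/4 = 5*q/4)
P(H) = 125*H/4 (P(H) = 5*((5*H/4)*5) = 5*(25*H/4) = 125*H/4)
((-18/P(1) + 23/12) + 6)² = ((-18/((125/4)*1) + 23/12) + 6)² = ((-18/125/4 + 23*(1/12)) + 6)² = ((-18*4/125 + 23/12) + 6)² = ((-72/125 + 23/12) + 6)² = (2011/1500 + 6)² = (11011/1500)² = 121242121/2250000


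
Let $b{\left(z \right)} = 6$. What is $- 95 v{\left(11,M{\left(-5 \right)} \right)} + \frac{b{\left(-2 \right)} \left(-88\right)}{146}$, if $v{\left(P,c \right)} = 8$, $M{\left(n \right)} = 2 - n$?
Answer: $- \frac{55744}{73} \approx -763.62$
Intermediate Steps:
$- 95 v{\left(11,M{\left(-5 \right)} \right)} + \frac{b{\left(-2 \right)} \left(-88\right)}{146} = \left(-95\right) 8 + \frac{6 \left(-88\right)}{146} = -760 - \frac{264}{73} = - \frac{55744}{73}$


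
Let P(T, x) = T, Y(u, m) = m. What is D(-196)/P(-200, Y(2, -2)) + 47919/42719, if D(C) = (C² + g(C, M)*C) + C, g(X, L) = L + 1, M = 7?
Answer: -389038247/2135950 ≈ -182.14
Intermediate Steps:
g(X, L) = 1 + L
D(C) = C² + 9*C (D(C) = (C² + (1 + 7)*C) + C = (C² + 8*C) + C = C² + 9*C)
D(-196)/P(-200, Y(2, -2)) + 47919/42719 = -196*(9 - 196)/(-200) + 47919/42719 = -196*(-187)*(-1/200) + 47919*(1/42719) = 36652*(-1/200) + 47919/42719 = -9163/50 + 47919/42719 = -389038247/2135950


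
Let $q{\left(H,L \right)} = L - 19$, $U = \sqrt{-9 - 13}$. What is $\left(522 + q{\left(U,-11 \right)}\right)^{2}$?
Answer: $242064$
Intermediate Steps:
$U = i \sqrt{22}$ ($U = \sqrt{-22} = i \sqrt{22} \approx 4.6904 i$)
$q{\left(H,L \right)} = -19 + L$
$\left(522 + q{\left(U,-11 \right)}\right)^{2} = \left(522 - 30\right)^{2} = 492^{2} = 242064$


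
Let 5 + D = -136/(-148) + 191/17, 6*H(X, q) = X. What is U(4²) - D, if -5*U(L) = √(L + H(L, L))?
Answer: -4500/629 - 2*√42/15 ≈ -8.0183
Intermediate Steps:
H(X, q) = X/6
U(L) = -√42*√L/30 (U(L) = -√(L + L/6)/5 = -√42*√L/6/5 = -√42*√L/30)
D = 4500/629 (D = -5 + (-136/(-148) + 191/17) = -5 + (-136*(-1/148) + 191*(1/17)) = -5 + (34/37 + 191/17) = -5 + 7645/629 = 4500/629 ≈ 7.1542)
U(4²) - D = -√42*√(4²)/30 - 1*4500/629 = -√42*√16/30 - 4500/629 = -1/30*√42*4 - 4500/629 = -2*√42/15 - 4500/629 = -4500/629 - 2*√42/15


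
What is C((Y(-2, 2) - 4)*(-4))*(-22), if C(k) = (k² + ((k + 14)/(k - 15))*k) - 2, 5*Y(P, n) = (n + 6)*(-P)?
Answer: -116028/1475 ≈ -78.663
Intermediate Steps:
Y(P, n) = -P*(6 + n)/5 (Y(P, n) = ((n + 6)*(-P))/5 = ((6 + n)*(-P))/5 = (-P*(6 + n))/5 = -P*(6 + n)/5)
C(k) = -2 + k² + k*(14 + k)/(-15 + k) (C(k) = (k² + ((14 + k)/(-15 + k))*k) - 2 = (k² + k*(14 + k)/(-15 + k)) - 2 = -2 + k² + k*(14 + k)/(-15 + k))
C((Y(-2, 2) - 4)*(-4))*(-22) = ((30 + ((-⅕*(-2)*(6 + 2) - 4)*(-4))³ - 14*16*(-⅕*(-2)*(6 + 2) - 4)² + 12*((-⅕*(-2)*(6 + 2) - 4)*(-4)))/(-15 + (-⅕*(-2)*(6 + 2) - 4)*(-4)))*(-22) = ((30 + ((-⅕*(-2)*8 - 4)*(-4))³ - 14*16*(-⅕*(-2)*8 - 4)² + 12*((-⅕*(-2)*8 - 4)*(-4)))/(-15 + (-⅕*(-2)*8 - 4)*(-4)))*(-22) = ((30 + ((16/5 - 4)*(-4))³ - 14*16*(16/5 - 4)² + 12*((16/5 - 4)*(-4)))/(-15 + (16/5 - 4)*(-4)))*(-22) = ((30 + (-⅘*(-4))³ - 14*(-⅘*(-4))² + 12*(-⅘*(-4)))/(-15 - ⅘*(-4)))*(-22) = ((30 + (16/5)³ - 14*(16/5)² + 12*(16/5))/(-15 + 16/5))*(-22) = ((30 + 4096/125 - 14*256/25 + 192/5)/(-59/5))*(-22) = -5*(30 + 4096/125 - 3584/25 + 192/5)/59*(-22) = -5/59*(-5274/125)*(-22) = (5274/1475)*(-22) = -116028/1475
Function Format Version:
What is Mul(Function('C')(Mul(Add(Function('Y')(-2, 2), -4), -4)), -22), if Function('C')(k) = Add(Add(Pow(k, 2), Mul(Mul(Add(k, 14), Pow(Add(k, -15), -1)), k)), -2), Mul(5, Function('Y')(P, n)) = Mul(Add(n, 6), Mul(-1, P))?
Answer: Rational(-116028, 1475) ≈ -78.663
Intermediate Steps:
Function('Y')(P, n) = Mul(Rational(-1, 5), P, Add(6, n)) (Function('Y')(P, n) = Mul(Rational(1, 5), Mul(Add(n, 6), Mul(-1, P))) = Mul(Rational(1, 5), Mul(Add(6, n), Mul(-1, P))) = Mul(Rational(1, 5), Mul(-1, P, Add(6, n))) = Mul(Rational(-1, 5), P, Add(6, n)))
Function('C')(k) = Add(-2, Pow(k, 2), Mul(k, Pow(Add(-15, k), -1), Add(14, k))) (Function('C')(k) = Add(Add(Pow(k, 2), Mul(Mul(Add(14, k), Pow(Add(-15, k), -1)), k)), -2) = Add(Add(Pow(k, 2), Mul(Mul(Pow(Add(-15, k), -1), Add(14, k)), k)), -2) = Add(Add(Pow(k, 2), Mul(k, Pow(Add(-15, k), -1), Add(14, k))), -2) = Add(-2, Pow(k, 2), Mul(k, Pow(Add(-15, k), -1), Add(14, k))))
Mul(Function('C')(Mul(Add(Function('Y')(-2, 2), -4), -4)), -22) = Mul(Mul(Pow(Add(-15, Mul(Add(Mul(Rational(-1, 5), -2, Add(6, 2)), -4), -4)), -1), Add(30, Pow(Mul(Add(Mul(Rational(-1, 5), -2, Add(6, 2)), -4), -4), 3), Mul(-14, Pow(Mul(Add(Mul(Rational(-1, 5), -2, Add(6, 2)), -4), -4), 2)), Mul(12, Mul(Add(Mul(Rational(-1, 5), -2, Add(6, 2)), -4), -4)))), -22) = Mul(Mul(Pow(Add(-15, Mul(Add(Mul(Rational(-1, 5), -2, 8), -4), -4)), -1), Add(30, Pow(Mul(Add(Mul(Rational(-1, 5), -2, 8), -4), -4), 3), Mul(-14, Pow(Mul(Add(Mul(Rational(-1, 5), -2, 8), -4), -4), 2)), Mul(12, Mul(Add(Mul(Rational(-1, 5), -2, 8), -4), -4)))), -22) = Mul(Mul(Pow(Add(-15, Mul(Add(Rational(16, 5), -4), -4)), -1), Add(30, Pow(Mul(Add(Rational(16, 5), -4), -4), 3), Mul(-14, Pow(Mul(Add(Rational(16, 5), -4), -4), 2)), Mul(12, Mul(Add(Rational(16, 5), -4), -4)))), -22) = Mul(Mul(Pow(Add(-15, Mul(Rational(-4, 5), -4)), -1), Add(30, Pow(Mul(Rational(-4, 5), -4), 3), Mul(-14, Pow(Mul(Rational(-4, 5), -4), 2)), Mul(12, Mul(Rational(-4, 5), -4)))), -22) = Mul(Mul(Pow(Add(-15, Rational(16, 5)), -1), Add(30, Pow(Rational(16, 5), 3), Mul(-14, Pow(Rational(16, 5), 2)), Mul(12, Rational(16, 5)))), -22) = Mul(Mul(Pow(Rational(-59, 5), -1), Add(30, Rational(4096, 125), Mul(-14, Rational(256, 25)), Rational(192, 5))), -22) = Mul(Mul(Rational(-5, 59), Add(30, Rational(4096, 125), Rational(-3584, 25), Rational(192, 5))), -22) = Mul(Mul(Rational(-5, 59), Rational(-5274, 125)), -22) = Mul(Rational(5274, 1475), -22) = Rational(-116028, 1475)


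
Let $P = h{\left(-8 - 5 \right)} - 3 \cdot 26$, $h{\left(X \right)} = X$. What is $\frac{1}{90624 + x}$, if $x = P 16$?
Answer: $\frac{1}{89168} \approx 1.1215 \cdot 10^{-5}$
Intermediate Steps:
$P = -91$ ($P = \left(-8 - 5\right) - 3 \cdot 26 = -13 - 78 = -91$)
$x = -1456$ ($x = \left(-91\right) 16 = -1456$)
$\frac{1}{90624 + x} = \frac{1}{90624 - 1456} = \frac{1}{89168}$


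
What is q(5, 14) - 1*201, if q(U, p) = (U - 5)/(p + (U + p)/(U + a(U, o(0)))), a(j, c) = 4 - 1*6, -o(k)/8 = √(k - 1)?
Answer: -201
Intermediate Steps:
o(k) = -8*√(-1 + k) (o(k) = -8*√(k - 1) = -8*√(-1 + k))
a(j, c) = -2 (a(j, c) = 4 - 6 = -2)
q(U, p) = (-5 + U)/(p + (U + p)/(-2 + U)) (q(U, p) = (U - 5)/(p + (U + p)/(U - 2)) = (-5 + U)/(p + (U + p)/(-2 + U)))
q(5, 14) - 1*201 = (10 + 5² - 7*5)/(5 - 1*14 + 5*14) - 1*201 = (10 + 25 - 35)/(5 - 14 + 70) - 201 = 0/61 - 201 = (1/61)*0 - 201 = 0 - 201 = -201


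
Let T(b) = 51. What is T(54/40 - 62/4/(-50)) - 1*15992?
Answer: -15941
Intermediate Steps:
T(54/40 - 62/4/(-50)) - 1*15992 = 51 - 1*15992 = 51 - 15992 = -15941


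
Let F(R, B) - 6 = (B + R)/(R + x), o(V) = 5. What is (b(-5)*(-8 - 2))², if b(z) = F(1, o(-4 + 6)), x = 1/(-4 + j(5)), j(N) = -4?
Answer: 810000/49 ≈ 16531.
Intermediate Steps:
x = -⅛ (x = 1/(-4 - 4) = 1/(-8) = -⅛ ≈ -0.12500)
F(R, B) = 6 + (B + R)/(-⅛ + R) (F(R, B) = 6 + (B + R)/(R - ⅛) = 6 + (B + R)/(-⅛ + R))
b(z) = 90/7 (b(z) = 2*(-3 + 4*5 + 28*1)/(-1 + 8*1) = 2*(-3 + 20 + 28)/(-1 + 8) = 2*45/7 = 2*(⅐)*45 = 90/7)
(b(-5)*(-8 - 2))² = (90*(-8 - 2)/7)² = ((90/7)*(-10))² = (-900/7)² = 810000/49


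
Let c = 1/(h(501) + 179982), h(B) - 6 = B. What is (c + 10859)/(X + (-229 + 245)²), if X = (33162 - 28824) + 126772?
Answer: 979965026/11855058987 ≈ 0.082662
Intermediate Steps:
h(B) = 6 + B
c = 1/180489 (c = 1/((6 + 501) + 179982) = 1/(507 + 179982) = 1/180489 ≈ 5.5405e-6)
X = 131110 (X = 4338 + 126772 = 131110)
(c + 10859)/(X + (-229 + 245)²) = (1/180489 + 10859)/(131110 + (-229 + 245)²) = 1959930052/(180489*(131110 + 16²)) = 1959930052/(180489*(131110 + 256)) = (1959930052/180489)/131366 = (1959930052/180489)*(1/131366) = 979965026/11855058987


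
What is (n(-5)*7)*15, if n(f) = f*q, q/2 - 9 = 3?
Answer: -12600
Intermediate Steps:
q = 24 (q = 18 + 2*3 = 18 + 6 = 24)
n(f) = 24*f (n(f) = f*24 = 24*f)
(n(-5)*7)*15 = ((24*(-5))*7)*15 = -120*7*15 = -840*15 = -12600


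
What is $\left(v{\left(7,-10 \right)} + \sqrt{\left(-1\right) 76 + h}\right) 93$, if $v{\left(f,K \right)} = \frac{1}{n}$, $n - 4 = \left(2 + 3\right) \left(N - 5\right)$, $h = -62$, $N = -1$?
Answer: $- \frac{93}{26} + 93 i \sqrt{138} \approx -3.5769 + 1092.5 i$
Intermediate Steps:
$n = -26$ ($n = 4 + \left(2 + 3\right) \left(-1 - 5\right) = 4 + 5 \left(-6\right) = 4 - 30 = -26$)
$v{\left(f,K \right)} = - \frac{1}{26}$ ($v{\left(f,K \right)} = \frac{1}{-26} = - \frac{1}{26}$)
$\left(v{\left(7,-10 \right)} + \sqrt{\left(-1\right) 76 + h}\right) 93 = \left(- \frac{1}{26} + \sqrt{\left(-1\right) 76 - 62}\right) 93 = \left(- \frac{1}{26} + \sqrt{-76 - 62}\right) 93 = \left(- \frac{1}{26} + \sqrt{-138}\right) 93 = \left(- \frac{1}{26} + i \sqrt{138}\right) 93 = - \frac{93}{26} + 93 i \sqrt{138}$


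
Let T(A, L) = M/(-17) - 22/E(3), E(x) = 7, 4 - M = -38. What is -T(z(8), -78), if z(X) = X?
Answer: 668/119 ≈ 5.6134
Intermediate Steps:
M = 42 (M = 4 - 1*(-38) = 4 + 38 = 42)
T(A, L) = -668/119 (T(A, L) = 42/(-17) - 22/7 = 42*(-1/17) - 22*⅐ = -42/17 - 22/7 = -668/119)
-T(z(8), -78) = -1*(-668/119) = 668/119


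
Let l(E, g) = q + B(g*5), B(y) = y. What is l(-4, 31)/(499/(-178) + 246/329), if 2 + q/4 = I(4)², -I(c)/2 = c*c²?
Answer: -3846527846/120383 ≈ -31952.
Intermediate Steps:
I(c) = -2*c³ (I(c) = -2*c*c² = -2*c³)
q = 65528 (q = -8 + 4*(-2*4³)² = -8 + 4*(-2*64)² = -8 + 4*(-128)² = -8 + 4*16384 = -8 + 65536 = 65528)
l(E, g) = 65528 + 5*g (l(E, g) = 65528 + g*5 = 65528 + 5*g)
l(-4, 31)/(499/(-178) + 246/329) = (65528 + 5*31)/(499/(-178) + 246/329) = (65528 + 155)/(499*(-1/178) + 246*(1/329)) = 65683/(-499/178 + 246/329) = 65683/(-120383/58562) = 65683*(-58562/120383) = -3846527846/120383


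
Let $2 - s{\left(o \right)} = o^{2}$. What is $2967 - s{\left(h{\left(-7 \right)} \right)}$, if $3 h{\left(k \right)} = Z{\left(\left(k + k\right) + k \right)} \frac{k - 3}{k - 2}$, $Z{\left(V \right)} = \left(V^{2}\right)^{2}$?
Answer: $5188323865$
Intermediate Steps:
$Z{\left(V \right)} = V^{4}$
$h{\left(k \right)} = \frac{27 k^{4} \left(-3 + k\right)}{-2 + k}$ ($h{\left(k \right)} = \frac{\left(\left(k + k\right) + k\right)^{4} \frac{k - 3}{k - 2}}{3} = \frac{\left(2 k + k\right)^{4} \frac{-3 + k}{-2 + k}}{3} = \frac{\left(3 k\right)^{4} \frac{-3 + k}{-2 + k}}{3} = \frac{81 k^{4} \frac{-3 + k}{-2 + k}}{3} = \frac{81 k^{4} \frac{1}{-2 + k} \left(-3 + k\right)}{3} = \frac{27 k^{4} \left(-3 + k\right)}{-2 + k}$)
$s{\left(o \right)} = 2 - o^{2}$
$2967 - s{\left(h{\left(-7 \right)} \right)} = 2967 - \left(2 - \left(\frac{27 \left(-7\right)^{4} \left(-3 - 7\right)}{-2 - 7}\right)^{2}\right) = 2967 - \left(2 - \left(27 \cdot 2401 \frac{1}{-9} \left(-10\right)\right)^{2}\right) = 2967 - \left(2 - \left(27 \cdot 2401 \left(- \frac{1}{9}\right) \left(-10\right)\right)^{2}\right) = 2967 - \left(2 - 72030^{2}\right) = 2967 - \left(2 - 5188320900\right) = 2967 - -5188320898 = 2967 + 5188320898 = 5188323865$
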